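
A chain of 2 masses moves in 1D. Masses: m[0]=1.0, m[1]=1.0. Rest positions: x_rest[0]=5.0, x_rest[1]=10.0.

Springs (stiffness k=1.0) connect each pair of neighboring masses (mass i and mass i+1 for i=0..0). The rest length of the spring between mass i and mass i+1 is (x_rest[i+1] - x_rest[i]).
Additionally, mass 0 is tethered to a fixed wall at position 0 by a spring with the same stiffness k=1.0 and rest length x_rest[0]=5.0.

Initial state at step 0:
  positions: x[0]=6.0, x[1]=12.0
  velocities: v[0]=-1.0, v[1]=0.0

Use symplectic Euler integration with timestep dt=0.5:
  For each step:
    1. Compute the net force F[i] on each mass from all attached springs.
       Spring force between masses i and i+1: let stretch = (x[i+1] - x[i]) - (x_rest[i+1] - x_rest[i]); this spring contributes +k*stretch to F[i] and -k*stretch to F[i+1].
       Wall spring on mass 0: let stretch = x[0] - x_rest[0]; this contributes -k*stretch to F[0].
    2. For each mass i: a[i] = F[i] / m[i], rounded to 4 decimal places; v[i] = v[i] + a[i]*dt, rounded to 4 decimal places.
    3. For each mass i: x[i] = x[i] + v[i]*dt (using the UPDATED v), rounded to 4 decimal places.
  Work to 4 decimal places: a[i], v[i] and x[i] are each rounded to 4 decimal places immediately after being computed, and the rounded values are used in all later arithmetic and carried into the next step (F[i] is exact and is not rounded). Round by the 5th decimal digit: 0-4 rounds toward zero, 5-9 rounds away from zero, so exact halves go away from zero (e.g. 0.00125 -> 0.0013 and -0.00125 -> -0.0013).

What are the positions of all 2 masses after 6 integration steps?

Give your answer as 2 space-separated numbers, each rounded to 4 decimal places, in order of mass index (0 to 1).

Answer: 4.4040 8.2558

Derivation:
Step 0: x=[6.0000 12.0000] v=[-1.0000 0.0000]
Step 1: x=[5.5000 11.7500] v=[-1.0000 -0.5000]
Step 2: x=[5.1875 11.1875] v=[-0.6250 -1.1250]
Step 3: x=[5.0781 10.3750] v=[-0.2188 -1.6250]
Step 4: x=[5.0234 9.4883] v=[-0.1094 -1.7735]
Step 5: x=[4.8291 8.7353] v=[-0.3887 -1.5060]
Step 6: x=[4.4040 8.2558] v=[-0.8502 -0.9591]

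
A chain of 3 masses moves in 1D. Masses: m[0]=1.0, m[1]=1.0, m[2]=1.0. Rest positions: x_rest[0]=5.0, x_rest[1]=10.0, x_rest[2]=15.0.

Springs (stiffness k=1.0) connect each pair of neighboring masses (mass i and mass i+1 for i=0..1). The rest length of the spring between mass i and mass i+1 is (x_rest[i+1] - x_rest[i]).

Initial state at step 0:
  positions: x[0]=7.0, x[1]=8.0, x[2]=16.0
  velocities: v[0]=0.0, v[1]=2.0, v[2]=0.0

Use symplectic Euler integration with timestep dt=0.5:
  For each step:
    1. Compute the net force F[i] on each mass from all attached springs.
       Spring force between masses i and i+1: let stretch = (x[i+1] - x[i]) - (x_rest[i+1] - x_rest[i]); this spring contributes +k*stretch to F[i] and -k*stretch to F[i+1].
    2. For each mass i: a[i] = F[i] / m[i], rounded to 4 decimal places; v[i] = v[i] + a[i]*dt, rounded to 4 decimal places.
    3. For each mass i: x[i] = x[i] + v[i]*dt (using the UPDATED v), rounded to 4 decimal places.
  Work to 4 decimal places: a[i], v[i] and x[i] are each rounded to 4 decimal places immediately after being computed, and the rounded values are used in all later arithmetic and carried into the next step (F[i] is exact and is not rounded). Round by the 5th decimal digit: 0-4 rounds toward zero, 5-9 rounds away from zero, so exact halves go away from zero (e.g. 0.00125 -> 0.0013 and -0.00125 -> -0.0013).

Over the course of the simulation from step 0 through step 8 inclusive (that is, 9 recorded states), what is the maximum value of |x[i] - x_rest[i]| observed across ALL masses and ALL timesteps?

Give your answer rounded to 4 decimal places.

Answer: 4.3406

Derivation:
Step 0: x=[7.0000 8.0000 16.0000] v=[0.0000 2.0000 0.0000]
Step 1: x=[6.0000 10.7500 15.2500] v=[-2.0000 5.5000 -1.5000]
Step 2: x=[4.9375 13.4375 14.6250] v=[-2.1250 5.3750 -1.2500]
Step 3: x=[4.7500 14.2969 14.9532] v=[-0.3750 1.7188 0.6563]
Step 4: x=[5.6993 12.9337 16.3673] v=[1.8985 -2.7265 2.8282]
Step 5: x=[7.2072 10.6203 18.1730] v=[3.0157 -4.6269 3.6114]
Step 6: x=[8.3184 9.3418 19.3406] v=[2.2223 -2.5571 2.3351]
Step 7: x=[8.4354 10.3071 19.2585] v=[0.2340 1.9306 -0.1643]
Step 8: x=[7.7703 13.0424 18.1885] v=[-1.3302 5.4705 -2.1400]
Max displacement = 4.3406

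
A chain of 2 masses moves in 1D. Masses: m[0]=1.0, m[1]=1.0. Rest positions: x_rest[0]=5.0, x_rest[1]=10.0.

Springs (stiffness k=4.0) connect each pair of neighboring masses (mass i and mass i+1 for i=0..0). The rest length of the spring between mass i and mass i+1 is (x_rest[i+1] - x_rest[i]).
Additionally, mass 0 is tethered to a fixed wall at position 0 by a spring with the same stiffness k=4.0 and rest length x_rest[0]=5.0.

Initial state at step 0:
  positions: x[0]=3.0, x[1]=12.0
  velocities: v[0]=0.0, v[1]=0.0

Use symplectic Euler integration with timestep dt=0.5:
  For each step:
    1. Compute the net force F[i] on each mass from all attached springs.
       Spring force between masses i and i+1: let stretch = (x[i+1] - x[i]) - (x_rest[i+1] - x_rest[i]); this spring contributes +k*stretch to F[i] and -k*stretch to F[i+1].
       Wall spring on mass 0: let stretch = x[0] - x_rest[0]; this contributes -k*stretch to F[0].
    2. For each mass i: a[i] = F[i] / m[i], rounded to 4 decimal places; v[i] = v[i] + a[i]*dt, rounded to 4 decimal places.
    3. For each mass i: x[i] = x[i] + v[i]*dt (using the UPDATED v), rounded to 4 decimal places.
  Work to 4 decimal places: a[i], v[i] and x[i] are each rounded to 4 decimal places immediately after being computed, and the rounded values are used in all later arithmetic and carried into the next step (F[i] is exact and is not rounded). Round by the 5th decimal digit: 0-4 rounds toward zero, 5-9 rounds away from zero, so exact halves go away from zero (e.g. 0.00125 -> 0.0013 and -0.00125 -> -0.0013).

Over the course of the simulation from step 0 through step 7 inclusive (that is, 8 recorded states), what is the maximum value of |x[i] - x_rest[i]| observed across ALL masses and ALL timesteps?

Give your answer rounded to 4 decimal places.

Step 0: x=[3.0000 12.0000] v=[0.0000 0.0000]
Step 1: x=[9.0000 8.0000] v=[12.0000 -8.0000]
Step 2: x=[5.0000 10.0000] v=[-8.0000 4.0000]
Step 3: x=[1.0000 12.0000] v=[-8.0000 4.0000]
Step 4: x=[7.0000 8.0000] v=[12.0000 -8.0000]
Step 5: x=[7.0000 8.0000] v=[0.0000 0.0000]
Step 6: x=[1.0000 12.0000] v=[-12.0000 8.0000]
Step 7: x=[5.0000 10.0000] v=[8.0000 -4.0000]
Max displacement = 4.0000

Answer: 4.0000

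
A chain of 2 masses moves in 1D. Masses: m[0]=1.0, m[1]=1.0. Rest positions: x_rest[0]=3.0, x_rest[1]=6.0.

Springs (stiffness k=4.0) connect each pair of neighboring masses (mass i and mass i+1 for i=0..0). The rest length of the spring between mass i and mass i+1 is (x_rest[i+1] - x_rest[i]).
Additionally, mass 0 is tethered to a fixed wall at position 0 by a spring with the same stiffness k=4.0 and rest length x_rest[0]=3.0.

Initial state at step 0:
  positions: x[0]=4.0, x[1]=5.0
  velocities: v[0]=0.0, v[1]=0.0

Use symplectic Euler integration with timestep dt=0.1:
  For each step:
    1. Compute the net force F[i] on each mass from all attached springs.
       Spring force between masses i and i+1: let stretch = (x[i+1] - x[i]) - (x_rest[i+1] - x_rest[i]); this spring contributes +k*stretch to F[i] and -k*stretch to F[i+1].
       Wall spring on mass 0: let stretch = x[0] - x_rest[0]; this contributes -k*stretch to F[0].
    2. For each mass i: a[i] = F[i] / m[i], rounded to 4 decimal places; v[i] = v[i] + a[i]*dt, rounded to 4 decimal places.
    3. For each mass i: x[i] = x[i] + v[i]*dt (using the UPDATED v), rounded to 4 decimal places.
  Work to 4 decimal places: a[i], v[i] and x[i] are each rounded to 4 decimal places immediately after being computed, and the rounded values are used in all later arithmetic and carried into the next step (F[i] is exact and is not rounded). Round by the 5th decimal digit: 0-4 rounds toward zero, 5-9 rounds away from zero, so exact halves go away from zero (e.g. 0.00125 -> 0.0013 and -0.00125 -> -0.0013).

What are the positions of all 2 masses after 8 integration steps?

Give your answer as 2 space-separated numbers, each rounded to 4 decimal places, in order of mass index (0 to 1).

Step 0: x=[4.0000 5.0000] v=[0.0000 0.0000]
Step 1: x=[3.8800 5.0800] v=[-1.2000 0.8000]
Step 2: x=[3.6528 5.2320] v=[-2.2720 1.5200]
Step 3: x=[3.3427 5.4408] v=[-3.1014 2.0883]
Step 4: x=[2.9828 5.6857] v=[-3.5992 2.4491]
Step 5: x=[2.6117 5.9425] v=[-3.7112 2.5679]
Step 6: x=[2.2693 6.1861] v=[-3.4236 2.4356]
Step 7: x=[1.9928 6.3930] v=[-2.7646 2.0689]
Step 8: x=[1.8126 6.5439] v=[-1.8016 1.5088]

Answer: 1.8126 6.5439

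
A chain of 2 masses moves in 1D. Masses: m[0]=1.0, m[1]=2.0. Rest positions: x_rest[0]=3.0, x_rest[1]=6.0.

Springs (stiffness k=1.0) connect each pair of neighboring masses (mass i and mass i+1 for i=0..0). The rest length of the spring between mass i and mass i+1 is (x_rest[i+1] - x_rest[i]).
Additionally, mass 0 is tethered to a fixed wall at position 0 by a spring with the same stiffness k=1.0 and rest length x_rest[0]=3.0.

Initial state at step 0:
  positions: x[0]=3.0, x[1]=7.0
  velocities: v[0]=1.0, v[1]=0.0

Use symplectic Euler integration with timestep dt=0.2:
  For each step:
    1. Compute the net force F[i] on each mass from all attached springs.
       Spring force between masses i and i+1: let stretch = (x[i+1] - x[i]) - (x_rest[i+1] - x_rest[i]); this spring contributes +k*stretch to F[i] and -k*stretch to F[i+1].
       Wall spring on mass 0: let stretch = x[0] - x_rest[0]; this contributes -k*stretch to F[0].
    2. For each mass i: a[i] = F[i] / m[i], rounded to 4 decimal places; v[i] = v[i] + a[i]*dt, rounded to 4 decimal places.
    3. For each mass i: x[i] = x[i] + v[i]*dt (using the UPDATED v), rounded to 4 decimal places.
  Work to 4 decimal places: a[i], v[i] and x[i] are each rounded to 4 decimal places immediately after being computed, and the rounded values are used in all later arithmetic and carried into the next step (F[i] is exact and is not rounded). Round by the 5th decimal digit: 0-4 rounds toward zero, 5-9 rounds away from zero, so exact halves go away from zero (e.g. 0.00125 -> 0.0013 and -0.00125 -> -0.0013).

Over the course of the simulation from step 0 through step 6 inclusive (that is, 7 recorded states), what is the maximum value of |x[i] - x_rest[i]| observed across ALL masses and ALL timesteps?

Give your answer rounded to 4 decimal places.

Answer: 1.3055

Derivation:
Step 0: x=[3.0000 7.0000] v=[1.0000 0.0000]
Step 1: x=[3.2400 6.9800] v=[1.2000 -0.1000]
Step 2: x=[3.5000 6.9452] v=[1.3000 -0.1740]
Step 3: x=[3.7578 6.9015] v=[1.2890 -0.2185]
Step 4: x=[3.9910 6.8549] v=[1.1662 -0.2329]
Step 5: x=[4.1792 6.8110] v=[0.9408 -0.2193]
Step 6: x=[4.3055 6.7745] v=[0.6313 -0.1825]
Max displacement = 1.3055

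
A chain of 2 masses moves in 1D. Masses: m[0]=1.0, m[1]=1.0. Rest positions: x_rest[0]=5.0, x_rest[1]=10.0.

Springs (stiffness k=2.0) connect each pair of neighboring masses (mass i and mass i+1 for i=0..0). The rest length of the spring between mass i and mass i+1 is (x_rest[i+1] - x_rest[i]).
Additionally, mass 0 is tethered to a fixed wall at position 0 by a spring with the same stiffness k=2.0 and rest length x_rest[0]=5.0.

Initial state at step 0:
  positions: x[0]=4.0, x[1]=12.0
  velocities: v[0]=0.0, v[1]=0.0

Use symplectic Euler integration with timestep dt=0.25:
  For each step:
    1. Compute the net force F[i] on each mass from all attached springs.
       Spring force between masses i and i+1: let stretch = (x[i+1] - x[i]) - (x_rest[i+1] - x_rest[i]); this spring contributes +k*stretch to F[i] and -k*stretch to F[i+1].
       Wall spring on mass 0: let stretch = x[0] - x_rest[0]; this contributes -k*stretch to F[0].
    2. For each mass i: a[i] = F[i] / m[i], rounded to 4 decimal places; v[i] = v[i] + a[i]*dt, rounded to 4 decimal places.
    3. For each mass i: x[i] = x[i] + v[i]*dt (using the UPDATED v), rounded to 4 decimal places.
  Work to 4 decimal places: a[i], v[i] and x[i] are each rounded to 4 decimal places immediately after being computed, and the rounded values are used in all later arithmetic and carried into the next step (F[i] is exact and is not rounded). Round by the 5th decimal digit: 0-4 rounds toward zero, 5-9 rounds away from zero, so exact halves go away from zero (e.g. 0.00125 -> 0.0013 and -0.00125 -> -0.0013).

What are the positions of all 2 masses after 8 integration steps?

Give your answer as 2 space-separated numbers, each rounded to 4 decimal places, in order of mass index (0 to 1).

Answer: 4.4552 9.9390

Derivation:
Step 0: x=[4.0000 12.0000] v=[0.0000 0.0000]
Step 1: x=[4.5000 11.6250] v=[2.0000 -1.5000]
Step 2: x=[5.3281 10.9844] v=[3.3125 -2.5625]
Step 3: x=[6.1973 10.2617] v=[3.4766 -2.8907]
Step 4: x=[6.7999 9.6560] v=[2.4102 -2.4229]
Step 5: x=[6.9095 9.3183] v=[0.4383 -1.3510]
Step 6: x=[6.4565 9.3045] v=[-1.8121 -0.0554]
Step 7: x=[5.5524 9.5597] v=[-3.6164 1.0206]
Step 8: x=[4.4552 9.9390] v=[-4.3890 1.5170]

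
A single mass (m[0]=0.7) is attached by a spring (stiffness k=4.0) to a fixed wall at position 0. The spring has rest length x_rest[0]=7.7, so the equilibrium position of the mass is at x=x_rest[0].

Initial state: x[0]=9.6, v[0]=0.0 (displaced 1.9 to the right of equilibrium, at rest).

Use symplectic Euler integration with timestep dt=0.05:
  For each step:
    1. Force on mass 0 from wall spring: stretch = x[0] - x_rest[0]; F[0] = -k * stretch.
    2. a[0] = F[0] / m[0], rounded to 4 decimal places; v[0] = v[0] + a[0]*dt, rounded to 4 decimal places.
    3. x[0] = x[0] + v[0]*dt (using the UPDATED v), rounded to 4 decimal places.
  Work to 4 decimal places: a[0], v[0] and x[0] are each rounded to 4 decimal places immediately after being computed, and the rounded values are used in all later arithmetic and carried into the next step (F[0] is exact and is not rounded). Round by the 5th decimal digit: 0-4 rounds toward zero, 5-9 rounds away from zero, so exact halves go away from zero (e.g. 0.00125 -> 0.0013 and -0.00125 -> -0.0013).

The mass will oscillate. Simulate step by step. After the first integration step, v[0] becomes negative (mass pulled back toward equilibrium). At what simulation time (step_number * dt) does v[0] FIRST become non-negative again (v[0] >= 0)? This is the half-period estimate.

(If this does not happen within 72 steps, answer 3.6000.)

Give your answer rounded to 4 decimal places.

Answer: 1.3500

Derivation:
Step 0: x=[9.6000] v=[0.0000]
Step 1: x=[9.5729] v=[-0.5429]
Step 2: x=[9.5190] v=[-1.0780]
Step 3: x=[9.4391] v=[-1.5977]
Step 4: x=[9.3344] v=[-2.0946]
Step 5: x=[9.2063] v=[-2.5616]
Step 6: x=[9.0567] v=[-2.9920]
Step 7: x=[8.8877] v=[-3.3796]
Step 8: x=[8.7018] v=[-3.7189]
Step 9: x=[8.5015] v=[-4.0051]
Step 10: x=[8.2898] v=[-4.2341]
Step 11: x=[8.0697] v=[-4.4026]
Step 12: x=[7.8443] v=[-4.5082]
Step 13: x=[7.6168] v=[-4.5494]
Step 14: x=[7.3905] v=[-4.5256]
Step 15: x=[7.1686] v=[-4.4372]
Step 16: x=[6.9543] v=[-4.2854]
Step 17: x=[6.7507] v=[-4.0723]
Step 18: x=[6.5606] v=[-3.8011]
Step 19: x=[6.3868] v=[-3.4756]
Step 20: x=[6.2318] v=[-3.1004]
Step 21: x=[6.0978] v=[-2.6809]
Step 22: x=[5.9866] v=[-2.2231]
Step 23: x=[5.8999] v=[-1.7336]
Step 24: x=[5.8389] v=[-1.2193]
Step 25: x=[5.8045] v=[-0.6876]
Step 26: x=[5.7972] v=[-0.1460]
Step 27: x=[5.8171] v=[0.3977]
First v>=0 after going negative at step 27, time=1.3500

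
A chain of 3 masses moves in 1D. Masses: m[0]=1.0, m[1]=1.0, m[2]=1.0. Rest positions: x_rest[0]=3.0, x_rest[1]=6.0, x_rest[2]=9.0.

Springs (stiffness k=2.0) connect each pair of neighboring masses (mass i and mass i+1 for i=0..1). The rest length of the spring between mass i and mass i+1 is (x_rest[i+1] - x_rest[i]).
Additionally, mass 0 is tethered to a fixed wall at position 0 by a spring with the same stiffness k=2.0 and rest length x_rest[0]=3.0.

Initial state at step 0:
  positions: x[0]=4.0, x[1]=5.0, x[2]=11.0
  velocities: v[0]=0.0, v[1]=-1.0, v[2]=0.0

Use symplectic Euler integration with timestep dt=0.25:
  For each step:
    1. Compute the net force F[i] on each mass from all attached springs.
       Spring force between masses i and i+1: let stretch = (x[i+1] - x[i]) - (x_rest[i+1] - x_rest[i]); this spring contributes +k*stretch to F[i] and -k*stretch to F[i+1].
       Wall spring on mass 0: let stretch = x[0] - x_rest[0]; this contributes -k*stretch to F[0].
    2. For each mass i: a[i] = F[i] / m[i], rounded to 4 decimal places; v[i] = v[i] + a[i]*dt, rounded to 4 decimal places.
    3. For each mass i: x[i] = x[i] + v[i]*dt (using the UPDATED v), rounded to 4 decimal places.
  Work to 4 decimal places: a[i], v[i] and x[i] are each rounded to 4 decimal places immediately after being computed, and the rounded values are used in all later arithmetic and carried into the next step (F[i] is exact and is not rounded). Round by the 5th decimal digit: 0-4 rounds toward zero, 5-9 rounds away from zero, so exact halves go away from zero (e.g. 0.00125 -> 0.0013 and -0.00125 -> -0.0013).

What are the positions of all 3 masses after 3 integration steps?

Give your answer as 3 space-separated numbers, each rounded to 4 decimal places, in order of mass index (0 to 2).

Answer: 2.4258 7.0762 9.2149

Derivation:
Step 0: x=[4.0000 5.0000 11.0000] v=[0.0000 -1.0000 0.0000]
Step 1: x=[3.6250 5.3750 10.6250] v=[-1.5000 1.5000 -1.5000]
Step 2: x=[3.0156 6.1875 9.9688] v=[-2.4375 3.2500 -2.6250]
Step 3: x=[2.4258 7.0762 9.2149] v=[-2.3594 3.5547 -3.0157]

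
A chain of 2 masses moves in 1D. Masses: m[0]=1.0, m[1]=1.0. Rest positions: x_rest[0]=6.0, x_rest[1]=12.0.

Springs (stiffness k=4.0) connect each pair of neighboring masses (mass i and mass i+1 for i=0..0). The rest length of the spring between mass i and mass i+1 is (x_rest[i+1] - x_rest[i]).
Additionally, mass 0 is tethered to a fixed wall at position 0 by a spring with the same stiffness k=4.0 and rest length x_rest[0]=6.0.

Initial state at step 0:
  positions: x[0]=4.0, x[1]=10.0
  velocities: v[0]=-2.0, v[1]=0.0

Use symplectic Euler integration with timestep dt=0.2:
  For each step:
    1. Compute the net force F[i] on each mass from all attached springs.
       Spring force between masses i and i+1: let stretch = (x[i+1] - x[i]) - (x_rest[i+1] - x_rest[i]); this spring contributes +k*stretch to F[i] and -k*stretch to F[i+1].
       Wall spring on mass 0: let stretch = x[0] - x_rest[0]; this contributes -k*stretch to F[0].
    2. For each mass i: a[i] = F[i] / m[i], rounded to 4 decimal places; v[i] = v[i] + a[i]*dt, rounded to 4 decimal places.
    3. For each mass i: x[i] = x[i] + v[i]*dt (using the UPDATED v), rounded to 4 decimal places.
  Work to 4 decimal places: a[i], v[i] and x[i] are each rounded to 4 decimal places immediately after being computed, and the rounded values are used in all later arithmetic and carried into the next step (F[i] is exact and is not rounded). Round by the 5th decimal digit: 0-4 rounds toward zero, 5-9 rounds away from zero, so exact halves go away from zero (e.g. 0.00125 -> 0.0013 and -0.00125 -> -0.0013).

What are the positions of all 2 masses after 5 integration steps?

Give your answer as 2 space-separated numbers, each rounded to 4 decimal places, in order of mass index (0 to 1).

Step 0: x=[4.0000 10.0000] v=[-2.0000 0.0000]
Step 1: x=[3.9200 10.0000] v=[-0.4000 0.0000]
Step 2: x=[4.1856 9.9872] v=[1.3280 -0.0640]
Step 3: x=[4.7098 10.0061] v=[2.6208 0.0947]
Step 4: x=[5.3278 10.1376] v=[3.0900 0.6577]
Step 5: x=[5.8629 10.4596] v=[2.6756 1.6099]

Answer: 5.8629 10.4596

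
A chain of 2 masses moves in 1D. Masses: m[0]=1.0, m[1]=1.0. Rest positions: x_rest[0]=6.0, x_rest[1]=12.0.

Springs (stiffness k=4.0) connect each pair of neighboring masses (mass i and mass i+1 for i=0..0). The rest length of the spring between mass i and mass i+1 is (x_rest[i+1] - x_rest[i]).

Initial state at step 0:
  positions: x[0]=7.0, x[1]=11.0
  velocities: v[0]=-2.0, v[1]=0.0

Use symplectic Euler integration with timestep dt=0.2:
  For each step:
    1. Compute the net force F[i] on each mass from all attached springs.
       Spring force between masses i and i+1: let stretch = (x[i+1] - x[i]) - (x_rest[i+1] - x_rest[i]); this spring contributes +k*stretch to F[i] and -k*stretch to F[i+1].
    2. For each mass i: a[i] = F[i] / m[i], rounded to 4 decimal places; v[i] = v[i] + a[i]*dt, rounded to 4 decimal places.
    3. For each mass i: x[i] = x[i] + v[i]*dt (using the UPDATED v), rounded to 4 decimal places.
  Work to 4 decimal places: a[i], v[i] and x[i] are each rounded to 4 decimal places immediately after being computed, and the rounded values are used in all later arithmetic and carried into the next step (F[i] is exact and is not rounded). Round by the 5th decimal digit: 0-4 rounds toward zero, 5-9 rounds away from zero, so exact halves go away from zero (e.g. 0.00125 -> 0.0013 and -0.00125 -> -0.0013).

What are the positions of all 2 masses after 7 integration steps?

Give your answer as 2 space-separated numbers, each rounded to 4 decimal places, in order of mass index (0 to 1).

Answer: 4.4659 10.7341

Derivation:
Step 0: x=[7.0000 11.0000] v=[-2.0000 0.0000]
Step 1: x=[6.2800 11.3200] v=[-3.6000 1.6000]
Step 2: x=[5.4064 11.7936] v=[-4.3680 2.3680]
Step 3: x=[4.5948 12.2052] v=[-4.0582 2.0582]
Step 4: x=[4.0408 12.3592] v=[-2.7699 0.7699]
Step 5: x=[3.8578 12.1422] v=[-0.9152 -1.0848]
Step 6: x=[4.0403 11.5597] v=[0.9123 -2.9123]
Step 7: x=[4.4659 10.7341] v=[2.1278 -4.1278]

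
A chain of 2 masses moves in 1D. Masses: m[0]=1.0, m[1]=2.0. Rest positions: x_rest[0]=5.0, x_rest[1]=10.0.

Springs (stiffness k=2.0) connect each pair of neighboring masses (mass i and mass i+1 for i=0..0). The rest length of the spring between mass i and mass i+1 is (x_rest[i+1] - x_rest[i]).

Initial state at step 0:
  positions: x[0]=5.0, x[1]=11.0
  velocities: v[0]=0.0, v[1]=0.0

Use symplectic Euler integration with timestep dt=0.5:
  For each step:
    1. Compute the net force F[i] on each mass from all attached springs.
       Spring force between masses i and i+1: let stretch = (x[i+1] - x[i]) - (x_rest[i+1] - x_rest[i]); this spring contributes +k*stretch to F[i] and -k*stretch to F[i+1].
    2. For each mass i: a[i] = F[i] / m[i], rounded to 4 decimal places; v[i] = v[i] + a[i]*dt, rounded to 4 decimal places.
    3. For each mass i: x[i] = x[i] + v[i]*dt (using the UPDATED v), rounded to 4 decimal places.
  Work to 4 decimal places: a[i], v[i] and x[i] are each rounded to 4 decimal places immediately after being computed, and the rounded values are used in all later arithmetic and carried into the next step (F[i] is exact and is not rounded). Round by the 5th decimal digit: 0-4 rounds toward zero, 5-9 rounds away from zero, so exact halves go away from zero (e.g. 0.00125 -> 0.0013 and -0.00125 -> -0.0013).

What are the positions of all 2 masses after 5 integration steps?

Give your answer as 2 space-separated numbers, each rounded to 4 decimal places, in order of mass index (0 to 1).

Step 0: x=[5.0000 11.0000] v=[0.0000 0.0000]
Step 1: x=[5.5000 10.7500] v=[1.0000 -0.5000]
Step 2: x=[6.1250 10.4375] v=[1.2500 -0.6250]
Step 3: x=[6.4063 10.2969] v=[0.5625 -0.2813]
Step 4: x=[6.1329 10.4336] v=[-0.5469 0.2734]
Step 5: x=[5.5098 10.7452] v=[-1.2462 0.6231]

Answer: 5.5098 10.7452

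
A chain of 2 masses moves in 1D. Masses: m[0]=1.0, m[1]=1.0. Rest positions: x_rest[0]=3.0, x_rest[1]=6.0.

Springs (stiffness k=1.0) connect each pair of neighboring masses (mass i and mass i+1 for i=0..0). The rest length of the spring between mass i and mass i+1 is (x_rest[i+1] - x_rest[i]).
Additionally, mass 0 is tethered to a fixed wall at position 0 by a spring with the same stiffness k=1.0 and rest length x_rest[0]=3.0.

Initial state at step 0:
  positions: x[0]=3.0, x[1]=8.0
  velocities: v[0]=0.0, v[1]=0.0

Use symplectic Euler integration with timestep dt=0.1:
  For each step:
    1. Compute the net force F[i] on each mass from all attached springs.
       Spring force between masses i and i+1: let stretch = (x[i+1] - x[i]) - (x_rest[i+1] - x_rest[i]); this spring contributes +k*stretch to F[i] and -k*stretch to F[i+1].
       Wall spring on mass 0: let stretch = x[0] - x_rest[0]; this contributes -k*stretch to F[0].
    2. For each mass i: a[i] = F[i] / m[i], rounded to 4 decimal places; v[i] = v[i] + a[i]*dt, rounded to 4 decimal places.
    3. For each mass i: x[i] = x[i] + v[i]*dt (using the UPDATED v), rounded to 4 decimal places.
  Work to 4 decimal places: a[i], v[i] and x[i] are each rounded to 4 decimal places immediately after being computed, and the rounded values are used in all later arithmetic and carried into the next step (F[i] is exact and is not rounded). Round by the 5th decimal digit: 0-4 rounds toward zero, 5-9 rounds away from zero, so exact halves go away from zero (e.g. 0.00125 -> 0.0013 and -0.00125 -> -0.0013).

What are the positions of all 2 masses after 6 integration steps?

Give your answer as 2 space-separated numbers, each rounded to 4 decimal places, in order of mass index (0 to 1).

Step 0: x=[3.0000 8.0000] v=[0.0000 0.0000]
Step 1: x=[3.0200 7.9800] v=[0.2000 -0.2000]
Step 2: x=[3.0594 7.9404] v=[0.3940 -0.3960]
Step 3: x=[3.1170 7.8820] v=[0.5762 -0.5841]
Step 4: x=[3.1911 7.8059] v=[0.7410 -0.7606]
Step 5: x=[3.2794 7.7137] v=[0.8834 -0.9221]
Step 6: x=[3.3793 7.6072] v=[0.9989 -1.0655]

Answer: 3.3793 7.6072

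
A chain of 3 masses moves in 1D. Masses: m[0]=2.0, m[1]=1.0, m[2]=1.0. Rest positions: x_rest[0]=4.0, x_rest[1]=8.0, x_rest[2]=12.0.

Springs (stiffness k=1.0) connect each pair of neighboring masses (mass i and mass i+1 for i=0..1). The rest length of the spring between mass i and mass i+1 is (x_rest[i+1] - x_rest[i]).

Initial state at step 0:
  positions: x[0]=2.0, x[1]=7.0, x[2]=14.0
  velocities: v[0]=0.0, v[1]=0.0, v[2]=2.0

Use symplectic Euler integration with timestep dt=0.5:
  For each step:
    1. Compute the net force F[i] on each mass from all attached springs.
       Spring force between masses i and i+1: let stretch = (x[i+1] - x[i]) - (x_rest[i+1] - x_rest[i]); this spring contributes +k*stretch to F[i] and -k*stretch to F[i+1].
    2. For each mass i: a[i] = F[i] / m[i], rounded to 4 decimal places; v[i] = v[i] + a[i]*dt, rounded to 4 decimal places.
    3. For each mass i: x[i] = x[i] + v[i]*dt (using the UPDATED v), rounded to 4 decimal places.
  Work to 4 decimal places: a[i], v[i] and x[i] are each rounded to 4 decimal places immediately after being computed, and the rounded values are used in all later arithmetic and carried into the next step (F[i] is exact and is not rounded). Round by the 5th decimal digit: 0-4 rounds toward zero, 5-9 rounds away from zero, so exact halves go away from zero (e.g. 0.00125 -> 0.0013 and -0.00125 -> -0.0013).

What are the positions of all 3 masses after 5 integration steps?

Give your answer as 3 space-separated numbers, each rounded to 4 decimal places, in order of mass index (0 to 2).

Step 0: x=[2.0000 7.0000 14.0000] v=[0.0000 0.0000 2.0000]
Step 1: x=[2.1250 7.5000 14.2500] v=[0.2500 1.0000 0.5000]
Step 2: x=[2.4219 8.3438 13.8125] v=[0.5938 1.6875 -0.8750]
Step 3: x=[2.9591 9.0743 13.0078] v=[1.0743 1.4609 -1.6094]
Step 4: x=[3.7607 9.2594 12.2197] v=[1.6031 0.3701 -1.5762]
Step 5: x=[4.7496 8.8099 11.6915] v=[1.9778 -0.8991 -1.0564]

Answer: 4.7496 8.8099 11.6915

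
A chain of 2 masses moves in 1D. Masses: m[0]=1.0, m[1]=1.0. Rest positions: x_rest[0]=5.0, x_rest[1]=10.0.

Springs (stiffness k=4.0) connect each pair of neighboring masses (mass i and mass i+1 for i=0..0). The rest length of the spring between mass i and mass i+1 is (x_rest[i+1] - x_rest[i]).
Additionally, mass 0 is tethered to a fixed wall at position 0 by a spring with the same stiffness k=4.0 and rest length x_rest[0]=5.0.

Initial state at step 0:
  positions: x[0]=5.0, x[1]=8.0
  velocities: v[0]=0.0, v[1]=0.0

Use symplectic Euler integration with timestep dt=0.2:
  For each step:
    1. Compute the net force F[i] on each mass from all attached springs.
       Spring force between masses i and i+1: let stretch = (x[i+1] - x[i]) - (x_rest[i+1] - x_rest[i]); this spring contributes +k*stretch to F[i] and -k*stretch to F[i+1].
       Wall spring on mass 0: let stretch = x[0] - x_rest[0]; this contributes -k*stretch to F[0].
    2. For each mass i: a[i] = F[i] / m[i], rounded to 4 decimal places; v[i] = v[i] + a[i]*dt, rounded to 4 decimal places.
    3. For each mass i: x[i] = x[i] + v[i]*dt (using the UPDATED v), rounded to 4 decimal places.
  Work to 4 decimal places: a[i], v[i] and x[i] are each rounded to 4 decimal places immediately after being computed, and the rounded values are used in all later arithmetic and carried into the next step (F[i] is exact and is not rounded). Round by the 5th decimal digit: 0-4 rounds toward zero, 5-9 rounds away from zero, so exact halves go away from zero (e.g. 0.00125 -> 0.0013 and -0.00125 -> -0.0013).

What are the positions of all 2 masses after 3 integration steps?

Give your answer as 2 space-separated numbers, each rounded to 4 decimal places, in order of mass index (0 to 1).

Step 0: x=[5.0000 8.0000] v=[0.0000 0.0000]
Step 1: x=[4.6800 8.3200] v=[-1.6000 1.6000]
Step 2: x=[4.1936 8.8576] v=[-2.4320 2.6880]
Step 3: x=[3.7825 9.4490] v=[-2.0557 2.9568]

Answer: 3.7825 9.4490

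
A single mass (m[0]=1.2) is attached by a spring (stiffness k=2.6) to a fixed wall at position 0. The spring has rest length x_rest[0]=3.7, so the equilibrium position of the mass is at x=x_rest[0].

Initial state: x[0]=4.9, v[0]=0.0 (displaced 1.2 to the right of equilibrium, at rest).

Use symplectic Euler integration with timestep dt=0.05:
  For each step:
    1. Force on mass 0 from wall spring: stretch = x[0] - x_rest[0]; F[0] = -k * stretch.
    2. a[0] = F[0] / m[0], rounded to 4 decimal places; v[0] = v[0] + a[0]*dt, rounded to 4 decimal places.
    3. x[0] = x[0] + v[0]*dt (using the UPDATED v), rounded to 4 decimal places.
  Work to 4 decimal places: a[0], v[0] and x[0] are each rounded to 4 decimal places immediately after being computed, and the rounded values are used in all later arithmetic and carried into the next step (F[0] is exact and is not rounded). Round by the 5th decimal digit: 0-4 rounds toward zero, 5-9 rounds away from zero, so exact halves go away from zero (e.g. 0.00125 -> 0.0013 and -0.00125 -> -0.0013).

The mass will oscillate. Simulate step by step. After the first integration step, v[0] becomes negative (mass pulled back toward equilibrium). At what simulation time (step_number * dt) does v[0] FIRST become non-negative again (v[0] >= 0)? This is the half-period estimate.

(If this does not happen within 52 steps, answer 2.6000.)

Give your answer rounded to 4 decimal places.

Step 0: x=[4.9000] v=[0.0000]
Step 1: x=[4.8935] v=[-0.1300]
Step 2: x=[4.8805] v=[-0.2593]
Step 3: x=[4.8611] v=[-0.3872]
Step 4: x=[4.8355] v=[-0.5130]
Step 5: x=[4.8037] v=[-0.6360]
Step 6: x=[4.7659] v=[-0.7556]
Step 7: x=[4.7223] v=[-0.8711]
Step 8: x=[4.6732] v=[-0.9819]
Step 9: x=[4.6188] v=[-1.0873]
Step 10: x=[4.5595] v=[-1.1868]
Step 11: x=[4.4955] v=[-1.2799]
Step 12: x=[4.4272] v=[-1.3661]
Step 13: x=[4.3550] v=[-1.4449]
Step 14: x=[4.2792] v=[-1.5159]
Step 15: x=[4.2003] v=[-1.5786]
Step 16: x=[4.1187] v=[-1.6328]
Step 17: x=[4.0348] v=[-1.6782]
Step 18: x=[3.9491] v=[-1.7145]
Step 19: x=[3.8620] v=[-1.7415]
Step 20: x=[3.7740] v=[-1.7591]
Step 21: x=[3.6856] v=[-1.7671]
Step 22: x=[3.5973] v=[-1.7655]
Step 23: x=[3.5096] v=[-1.7544]
Step 24: x=[3.4229] v=[-1.7338]
Step 25: x=[3.3377] v=[-1.7038]
Step 26: x=[3.2545] v=[-1.6646]
Step 27: x=[3.1737] v=[-1.6163]
Step 28: x=[3.0957] v=[-1.5593]
Step 29: x=[3.0210] v=[-1.4938]
Step 30: x=[2.9500] v=[-1.4202]
Step 31: x=[2.8831] v=[-1.3390]
Step 32: x=[2.8206] v=[-1.2505]
Step 33: x=[2.7628] v=[-1.1552]
Step 34: x=[2.7101] v=[-1.0537]
Step 35: x=[2.6628] v=[-0.9465]
Step 36: x=[2.6211] v=[-0.8341]
Step 37: x=[2.5852] v=[-0.7172]
Step 38: x=[2.5554] v=[-0.5964]
Step 39: x=[2.5318] v=[-0.4724]
Step 40: x=[2.5145] v=[-0.3458]
Step 41: x=[2.5036] v=[-0.2174]
Step 42: x=[2.4992] v=[-0.0878]
Step 43: x=[2.5013] v=[0.0423]
First v>=0 after going negative at step 43, time=2.1500

Answer: 2.1500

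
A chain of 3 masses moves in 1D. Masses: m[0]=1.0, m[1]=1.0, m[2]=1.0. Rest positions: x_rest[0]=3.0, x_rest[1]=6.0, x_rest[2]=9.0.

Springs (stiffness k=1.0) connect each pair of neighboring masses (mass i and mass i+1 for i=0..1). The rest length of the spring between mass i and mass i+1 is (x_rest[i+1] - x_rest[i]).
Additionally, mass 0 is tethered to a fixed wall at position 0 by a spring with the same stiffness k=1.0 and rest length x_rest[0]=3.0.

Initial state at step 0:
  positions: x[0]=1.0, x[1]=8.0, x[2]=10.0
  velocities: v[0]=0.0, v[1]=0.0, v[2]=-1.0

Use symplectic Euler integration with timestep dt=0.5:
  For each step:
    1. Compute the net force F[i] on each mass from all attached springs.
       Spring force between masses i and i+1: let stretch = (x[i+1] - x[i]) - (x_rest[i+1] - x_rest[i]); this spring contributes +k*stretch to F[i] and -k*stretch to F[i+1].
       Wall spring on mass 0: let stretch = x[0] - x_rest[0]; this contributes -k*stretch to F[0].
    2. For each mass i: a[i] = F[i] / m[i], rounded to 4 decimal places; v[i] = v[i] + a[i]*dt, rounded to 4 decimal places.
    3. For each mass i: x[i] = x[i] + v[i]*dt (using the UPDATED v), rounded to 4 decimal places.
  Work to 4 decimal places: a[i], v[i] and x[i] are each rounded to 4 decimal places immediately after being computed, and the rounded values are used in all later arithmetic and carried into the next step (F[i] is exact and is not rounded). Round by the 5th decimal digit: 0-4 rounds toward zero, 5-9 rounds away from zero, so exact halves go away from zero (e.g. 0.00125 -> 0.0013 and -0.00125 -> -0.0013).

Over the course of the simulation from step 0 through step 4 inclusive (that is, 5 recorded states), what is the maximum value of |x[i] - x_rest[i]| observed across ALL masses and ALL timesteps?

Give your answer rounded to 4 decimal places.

Step 0: x=[1.0000 8.0000 10.0000] v=[0.0000 0.0000 -1.0000]
Step 1: x=[2.5000 6.7500 9.7500] v=[3.0000 -2.5000 -0.5000]
Step 2: x=[4.4375 5.1875 9.5000] v=[3.8750 -3.1250 -0.5000]
Step 3: x=[5.4532 4.5156 8.9219] v=[2.0313 -1.3438 -1.1563]
Step 4: x=[4.8712 5.1797 7.9922] v=[-1.1641 1.3282 -1.8595]
Max displacement = 2.4532

Answer: 2.4532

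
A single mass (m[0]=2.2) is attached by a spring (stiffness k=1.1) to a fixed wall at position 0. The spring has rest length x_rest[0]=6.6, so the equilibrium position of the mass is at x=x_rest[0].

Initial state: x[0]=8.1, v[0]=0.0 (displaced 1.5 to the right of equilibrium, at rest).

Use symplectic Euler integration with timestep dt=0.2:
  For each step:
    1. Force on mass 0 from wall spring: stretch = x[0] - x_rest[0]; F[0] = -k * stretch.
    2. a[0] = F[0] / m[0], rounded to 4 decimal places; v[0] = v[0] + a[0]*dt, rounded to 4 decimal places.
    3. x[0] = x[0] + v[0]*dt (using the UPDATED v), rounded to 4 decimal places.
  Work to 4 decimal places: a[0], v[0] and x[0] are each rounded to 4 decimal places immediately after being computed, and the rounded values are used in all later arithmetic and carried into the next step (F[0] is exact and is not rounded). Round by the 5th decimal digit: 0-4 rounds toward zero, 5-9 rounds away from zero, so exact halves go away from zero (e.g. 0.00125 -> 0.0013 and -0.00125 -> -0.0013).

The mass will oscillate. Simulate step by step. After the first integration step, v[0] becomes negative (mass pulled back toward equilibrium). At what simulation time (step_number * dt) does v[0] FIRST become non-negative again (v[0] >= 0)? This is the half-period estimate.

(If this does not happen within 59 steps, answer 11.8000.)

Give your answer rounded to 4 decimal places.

Step 0: x=[8.1000] v=[0.0000]
Step 1: x=[8.0700] v=[-0.1500]
Step 2: x=[8.0106] v=[-0.2970]
Step 3: x=[7.9230] v=[-0.4381]
Step 4: x=[7.8089] v=[-0.5704]
Step 5: x=[7.6706] v=[-0.6913]
Step 6: x=[7.5109] v=[-0.7984]
Step 7: x=[7.3330] v=[-0.8895]
Step 8: x=[7.1404] v=[-0.9628]
Step 9: x=[6.9370] v=[-1.0168]
Step 10: x=[6.7269] v=[-1.0505]
Step 11: x=[6.5143] v=[-1.0632]
Step 12: x=[6.3034] v=[-1.0546]
Step 13: x=[6.0984] v=[-1.0249]
Step 14: x=[5.9035] v=[-0.9747]
Step 15: x=[5.7225] v=[-0.9050]
Step 16: x=[5.5591] v=[-0.8172]
Step 17: x=[5.4165] v=[-0.7131]
Step 18: x=[5.2976] v=[-0.5947]
Step 19: x=[5.2047] v=[-0.4645]
Step 20: x=[5.1397] v=[-0.3250]
Step 21: x=[5.1039] v=[-0.1790]
Step 22: x=[5.0980] v=[-0.0294]
Step 23: x=[5.1222] v=[0.1208]
First v>=0 after going negative at step 23, time=4.6000

Answer: 4.6000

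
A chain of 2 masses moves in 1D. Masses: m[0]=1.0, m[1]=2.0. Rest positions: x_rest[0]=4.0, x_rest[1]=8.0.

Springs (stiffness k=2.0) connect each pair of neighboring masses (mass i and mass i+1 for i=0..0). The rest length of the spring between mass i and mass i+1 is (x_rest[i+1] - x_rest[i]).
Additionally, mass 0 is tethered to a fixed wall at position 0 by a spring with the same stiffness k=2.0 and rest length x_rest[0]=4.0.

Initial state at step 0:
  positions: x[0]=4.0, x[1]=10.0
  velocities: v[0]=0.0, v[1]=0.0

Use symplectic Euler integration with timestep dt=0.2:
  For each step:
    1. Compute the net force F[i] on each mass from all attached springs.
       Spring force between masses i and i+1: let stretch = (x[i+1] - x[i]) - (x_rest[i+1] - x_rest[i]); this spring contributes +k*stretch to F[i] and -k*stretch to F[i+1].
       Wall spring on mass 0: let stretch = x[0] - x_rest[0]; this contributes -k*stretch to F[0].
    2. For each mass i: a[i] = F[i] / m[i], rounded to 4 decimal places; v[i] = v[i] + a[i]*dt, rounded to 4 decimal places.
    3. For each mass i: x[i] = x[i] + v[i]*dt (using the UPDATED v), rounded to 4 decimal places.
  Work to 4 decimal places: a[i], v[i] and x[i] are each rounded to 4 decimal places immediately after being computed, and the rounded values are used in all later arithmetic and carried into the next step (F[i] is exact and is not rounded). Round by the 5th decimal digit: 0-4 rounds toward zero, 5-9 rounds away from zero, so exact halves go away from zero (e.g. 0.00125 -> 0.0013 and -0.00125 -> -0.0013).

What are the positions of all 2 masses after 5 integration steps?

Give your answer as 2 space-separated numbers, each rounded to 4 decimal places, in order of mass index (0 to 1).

Step 0: x=[4.0000 10.0000] v=[0.0000 0.0000]
Step 1: x=[4.1600 9.9200] v=[0.8000 -0.4000]
Step 2: x=[4.4480 9.7696] v=[1.4400 -0.7520]
Step 3: x=[4.8059 9.5663] v=[1.7894 -1.0163]
Step 4: x=[5.1601 9.3326] v=[1.7712 -1.1684]
Step 5: x=[5.4353 9.0920] v=[1.3762 -1.2029]

Answer: 5.4353 9.0920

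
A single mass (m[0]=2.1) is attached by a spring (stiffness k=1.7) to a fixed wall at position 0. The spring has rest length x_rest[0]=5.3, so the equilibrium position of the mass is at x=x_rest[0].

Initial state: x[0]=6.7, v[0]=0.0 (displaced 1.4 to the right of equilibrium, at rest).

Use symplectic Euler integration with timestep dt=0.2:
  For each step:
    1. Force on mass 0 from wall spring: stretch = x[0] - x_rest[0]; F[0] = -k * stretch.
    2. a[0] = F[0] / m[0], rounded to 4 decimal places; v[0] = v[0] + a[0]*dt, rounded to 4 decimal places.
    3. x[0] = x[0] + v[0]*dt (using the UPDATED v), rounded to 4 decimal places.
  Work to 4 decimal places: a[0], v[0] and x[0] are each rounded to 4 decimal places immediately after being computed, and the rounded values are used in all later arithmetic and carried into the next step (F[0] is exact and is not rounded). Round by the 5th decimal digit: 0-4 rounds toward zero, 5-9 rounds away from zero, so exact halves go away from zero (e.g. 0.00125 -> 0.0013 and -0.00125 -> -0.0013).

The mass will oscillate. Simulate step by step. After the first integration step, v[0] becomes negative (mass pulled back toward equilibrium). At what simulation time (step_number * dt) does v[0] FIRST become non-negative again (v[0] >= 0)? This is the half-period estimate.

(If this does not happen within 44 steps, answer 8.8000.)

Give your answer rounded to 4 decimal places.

Step 0: x=[6.7000] v=[0.0000]
Step 1: x=[6.6547] v=[-0.2267]
Step 2: x=[6.5655] v=[-0.4460]
Step 3: x=[6.4353] v=[-0.6509]
Step 4: x=[6.2684] v=[-0.8347]
Step 5: x=[6.0701] v=[-0.9915]
Step 6: x=[5.8469] v=[-1.1162]
Step 7: x=[5.6060] v=[-1.2047]
Step 8: x=[5.3552] v=[-1.2542]
Step 9: x=[5.1026] v=[-1.2631]
Step 10: x=[4.8564] v=[-1.2311]
Step 11: x=[4.6245] v=[-1.1593]
Step 12: x=[4.4145] v=[-1.0499]
Step 13: x=[4.2332] v=[-0.9065]
Step 14: x=[4.0864] v=[-0.7338]
Step 15: x=[3.9789] v=[-0.5373]
Step 16: x=[3.9142] v=[-0.3234]
Step 17: x=[3.8944] v=[-0.0990]
Step 18: x=[3.9201] v=[0.1286]
First v>=0 after going negative at step 18, time=3.6000

Answer: 3.6000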